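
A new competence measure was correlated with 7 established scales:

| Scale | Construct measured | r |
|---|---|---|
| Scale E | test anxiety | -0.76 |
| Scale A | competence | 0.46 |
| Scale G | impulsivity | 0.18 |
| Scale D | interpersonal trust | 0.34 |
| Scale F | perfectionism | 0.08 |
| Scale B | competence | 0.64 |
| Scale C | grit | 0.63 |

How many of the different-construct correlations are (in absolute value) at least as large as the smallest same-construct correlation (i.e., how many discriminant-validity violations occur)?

Convergent (same construct = competence): Scale A, Scale B.
Smallest convergent = 0.46. Discriminant |r|: 0.76, 0.18, 0.34, 0.08, 0.63; count ≥ 0.46 → 2.

2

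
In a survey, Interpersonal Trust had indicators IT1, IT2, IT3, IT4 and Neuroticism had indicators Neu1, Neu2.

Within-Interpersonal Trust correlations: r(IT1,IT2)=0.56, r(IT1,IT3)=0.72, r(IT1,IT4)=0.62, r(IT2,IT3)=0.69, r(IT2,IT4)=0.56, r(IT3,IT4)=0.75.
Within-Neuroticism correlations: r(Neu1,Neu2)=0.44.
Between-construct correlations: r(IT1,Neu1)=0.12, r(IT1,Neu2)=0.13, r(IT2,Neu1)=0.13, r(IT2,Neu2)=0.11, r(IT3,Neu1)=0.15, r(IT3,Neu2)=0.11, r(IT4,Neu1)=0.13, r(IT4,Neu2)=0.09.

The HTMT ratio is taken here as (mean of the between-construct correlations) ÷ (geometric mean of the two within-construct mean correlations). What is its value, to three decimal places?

Between-construct mean = 0.97/8 = 0.1213.
Mean within-IT = 3.90/6 = 0.6500; mean within-Neu = 0.44/1 = 0.4400.
Geometric mean = √(0.6500 × 0.4400) = 0.5348.
HTMT = 0.1213 / 0.5348 = 0.227.

0.227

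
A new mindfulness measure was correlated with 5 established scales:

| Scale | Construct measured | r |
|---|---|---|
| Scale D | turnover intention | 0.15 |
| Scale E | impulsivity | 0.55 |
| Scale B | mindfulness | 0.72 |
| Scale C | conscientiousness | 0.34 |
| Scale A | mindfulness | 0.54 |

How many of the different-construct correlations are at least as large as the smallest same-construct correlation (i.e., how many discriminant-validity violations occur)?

1

Convergent (same construct = mindfulness): Scale B, Scale A.
Smallest convergent = 0.54. Discriminant values: 0.15, 0.55, 0.34; count ≥ 0.54 → 1.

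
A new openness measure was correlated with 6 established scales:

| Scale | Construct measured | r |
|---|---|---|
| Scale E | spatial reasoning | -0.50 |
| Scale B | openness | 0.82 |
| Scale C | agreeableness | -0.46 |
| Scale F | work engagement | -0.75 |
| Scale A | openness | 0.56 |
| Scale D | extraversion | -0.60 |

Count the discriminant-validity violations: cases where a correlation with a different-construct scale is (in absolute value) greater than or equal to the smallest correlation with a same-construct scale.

2

Convergent (same construct = openness): Scale B, Scale A.
Smallest convergent = 0.56. Discriminant |r|: 0.50, 0.46, 0.75, 0.60; count ≥ 0.56 → 2.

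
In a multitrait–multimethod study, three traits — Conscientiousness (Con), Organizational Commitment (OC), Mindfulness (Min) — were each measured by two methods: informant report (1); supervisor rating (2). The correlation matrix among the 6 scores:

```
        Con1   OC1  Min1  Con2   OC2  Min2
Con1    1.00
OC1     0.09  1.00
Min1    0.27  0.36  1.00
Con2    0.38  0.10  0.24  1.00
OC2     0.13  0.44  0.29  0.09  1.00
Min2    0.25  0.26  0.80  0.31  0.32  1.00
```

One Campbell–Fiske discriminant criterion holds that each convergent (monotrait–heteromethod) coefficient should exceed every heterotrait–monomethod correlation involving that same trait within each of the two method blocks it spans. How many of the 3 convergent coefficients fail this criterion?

0

Checking each validity diagonal entry against its comparison values:
Con (methods 1·2): 0.38 vs {0.09, 0.09, 0.27, 0.31} → pass.
OC (methods 1·2): 0.44 vs {0.09, 0.09, 0.36, 0.32} → pass.
Min (methods 1·2): 0.80 vs {0.27, 0.31, 0.36, 0.32} → pass.
0 of 3 fail.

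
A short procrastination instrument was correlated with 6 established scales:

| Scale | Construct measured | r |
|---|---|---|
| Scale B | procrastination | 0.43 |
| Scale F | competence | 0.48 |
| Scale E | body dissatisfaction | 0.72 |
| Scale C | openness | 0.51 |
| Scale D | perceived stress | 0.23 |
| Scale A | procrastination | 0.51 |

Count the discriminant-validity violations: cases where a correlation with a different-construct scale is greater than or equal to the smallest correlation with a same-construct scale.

Convergent (same construct = procrastination): Scale B, Scale A.
Smallest convergent = 0.43. Discriminant values: 0.48, 0.72, 0.51, 0.23; count ≥ 0.43 → 3.

3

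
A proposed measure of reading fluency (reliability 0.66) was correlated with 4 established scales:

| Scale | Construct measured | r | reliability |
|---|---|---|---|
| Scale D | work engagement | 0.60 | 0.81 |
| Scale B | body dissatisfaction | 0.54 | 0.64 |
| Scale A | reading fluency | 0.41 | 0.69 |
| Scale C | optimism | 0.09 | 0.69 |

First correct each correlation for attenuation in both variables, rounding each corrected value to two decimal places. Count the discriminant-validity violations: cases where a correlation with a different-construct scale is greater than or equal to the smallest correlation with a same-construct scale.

Disattenuated r (r / √(r_scale · r_new)):
  Scale D (disc): 0.60 / √(0.81·0.66) = 0.82
  Scale B (disc): 0.54 / √(0.64·0.66) = 0.83
  Scale A (conv): 0.41 / √(0.69·0.66) = 0.61
  Scale C (disc): 0.09 / √(0.69·0.66) = 0.13
Smallest convergent = 0.61. Discriminant values: 0.82, 0.83, 0.13; count ≥ 0.61 → 2.

2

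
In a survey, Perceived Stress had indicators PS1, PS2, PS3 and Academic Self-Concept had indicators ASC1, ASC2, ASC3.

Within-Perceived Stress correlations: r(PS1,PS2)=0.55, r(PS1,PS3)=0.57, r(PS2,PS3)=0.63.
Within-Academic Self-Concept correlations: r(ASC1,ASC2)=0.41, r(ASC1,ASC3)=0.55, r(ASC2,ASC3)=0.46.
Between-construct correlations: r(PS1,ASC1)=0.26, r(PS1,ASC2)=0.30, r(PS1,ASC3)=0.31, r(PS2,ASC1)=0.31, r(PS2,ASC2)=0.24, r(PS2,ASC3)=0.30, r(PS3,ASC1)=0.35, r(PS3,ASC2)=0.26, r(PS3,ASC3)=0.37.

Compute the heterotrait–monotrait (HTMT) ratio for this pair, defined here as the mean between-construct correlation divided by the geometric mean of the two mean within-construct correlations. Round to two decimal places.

0.57

Mean heterotrait r = 2.70/9 = 0.3000.
Mean within-PS = 1.75/3 = 0.5833; mean within-ASC = 1.42/3 = 0.4733.
Geometric mean = √(0.5833 × 0.4733) = 0.5254.
HTMT = 0.3000 / 0.5254 = 0.57.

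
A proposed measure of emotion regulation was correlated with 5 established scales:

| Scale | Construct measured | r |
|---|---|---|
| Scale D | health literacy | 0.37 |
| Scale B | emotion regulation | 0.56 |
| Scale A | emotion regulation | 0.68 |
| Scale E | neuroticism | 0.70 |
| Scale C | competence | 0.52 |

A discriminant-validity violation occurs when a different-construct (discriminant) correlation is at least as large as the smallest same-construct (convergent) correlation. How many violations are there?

1

Convergent (same construct = emotion regulation): Scale B, Scale A.
Smallest convergent = 0.56. Discriminant values: 0.37, 0.70, 0.52; count ≥ 0.56 → 1.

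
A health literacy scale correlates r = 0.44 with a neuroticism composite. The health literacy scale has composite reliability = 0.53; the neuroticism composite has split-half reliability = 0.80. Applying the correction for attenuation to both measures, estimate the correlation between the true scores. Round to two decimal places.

0.68

r_true = r_obs / √(r_xx · r_yy) = 0.44 / √(0.53 × 0.80) = 0.44 / √0.4240 = 0.44 / 0.6512 ≈ 0.68.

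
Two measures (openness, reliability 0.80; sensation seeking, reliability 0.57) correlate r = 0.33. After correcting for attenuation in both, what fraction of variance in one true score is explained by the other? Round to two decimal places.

Disattenuated r = 0.33 / √(0.80 × 0.57) = 0.33 / 0.6753 = 0.4887.
Shared true-score variance = 0.4887² = 0.2388 ≈ 0.24.

0.24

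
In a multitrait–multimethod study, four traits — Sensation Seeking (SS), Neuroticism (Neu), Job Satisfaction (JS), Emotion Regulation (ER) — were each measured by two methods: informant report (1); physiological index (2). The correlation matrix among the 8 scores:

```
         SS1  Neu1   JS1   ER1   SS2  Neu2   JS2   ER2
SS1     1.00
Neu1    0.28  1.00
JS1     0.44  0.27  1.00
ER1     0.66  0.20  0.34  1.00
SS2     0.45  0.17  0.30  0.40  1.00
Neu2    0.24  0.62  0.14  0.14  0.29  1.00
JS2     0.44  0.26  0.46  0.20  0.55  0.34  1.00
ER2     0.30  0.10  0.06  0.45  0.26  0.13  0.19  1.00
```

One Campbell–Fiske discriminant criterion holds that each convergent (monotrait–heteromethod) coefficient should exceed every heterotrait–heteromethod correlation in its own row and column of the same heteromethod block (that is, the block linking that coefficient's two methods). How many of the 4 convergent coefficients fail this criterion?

0

Convergent coefficients and their comparison sets:
SS (methods 1·2): 0.45 vs {0.24, 0.17, 0.44, 0.30, 0.30, 0.40} → pass.
Neu (methods 1·2): 0.62 vs {0.17, 0.24, 0.26, 0.14, 0.10, 0.14} → pass.
JS (methods 1·2): 0.46 vs {0.30, 0.44, 0.14, 0.26, 0.06, 0.20} → pass.
ER (methods 1·2): 0.45 vs {0.40, 0.30, 0.14, 0.10, 0.20, 0.06} → pass.
0 of 4 fail.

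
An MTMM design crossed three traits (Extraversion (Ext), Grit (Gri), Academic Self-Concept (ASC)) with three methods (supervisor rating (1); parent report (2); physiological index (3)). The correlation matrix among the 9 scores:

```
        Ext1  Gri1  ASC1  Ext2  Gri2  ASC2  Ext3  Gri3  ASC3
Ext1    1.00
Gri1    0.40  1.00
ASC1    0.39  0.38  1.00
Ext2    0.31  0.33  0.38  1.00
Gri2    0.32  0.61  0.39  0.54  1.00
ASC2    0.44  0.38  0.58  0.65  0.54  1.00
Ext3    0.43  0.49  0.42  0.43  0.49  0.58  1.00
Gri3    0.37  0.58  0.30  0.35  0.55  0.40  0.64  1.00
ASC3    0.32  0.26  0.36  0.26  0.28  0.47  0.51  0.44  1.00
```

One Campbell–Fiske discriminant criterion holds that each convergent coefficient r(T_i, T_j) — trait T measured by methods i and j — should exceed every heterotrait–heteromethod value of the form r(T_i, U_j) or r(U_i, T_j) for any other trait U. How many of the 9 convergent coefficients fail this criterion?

5

Checking each validity diagonal entry against its comparison values:
Ext (methods 1·2): 0.31 vs {0.32, 0.33, 0.44, 0.38} → fail.
Ext (methods 1·3): 0.43 vs {0.37, 0.49, 0.32, 0.42} → fail.
Ext (methods 2·3): 0.43 vs {0.35, 0.49, 0.26, 0.58} → fail.
Gri (methods 1·2): 0.61 vs {0.33, 0.32, 0.38, 0.39} → pass.
Gri (methods 1·3): 0.58 vs {0.49, 0.37, 0.26, 0.30} → pass.
Gri (methods 2·3): 0.55 vs {0.49, 0.35, 0.28, 0.40} → pass.
ASC (methods 1·2): 0.58 vs {0.38, 0.44, 0.39, 0.38} → pass.
ASC (methods 1·3): 0.36 vs {0.42, 0.32, 0.30, 0.26} → fail.
ASC (methods 2·3): 0.47 vs {0.58, 0.26, 0.40, 0.28} → fail.
5 of 9 fail.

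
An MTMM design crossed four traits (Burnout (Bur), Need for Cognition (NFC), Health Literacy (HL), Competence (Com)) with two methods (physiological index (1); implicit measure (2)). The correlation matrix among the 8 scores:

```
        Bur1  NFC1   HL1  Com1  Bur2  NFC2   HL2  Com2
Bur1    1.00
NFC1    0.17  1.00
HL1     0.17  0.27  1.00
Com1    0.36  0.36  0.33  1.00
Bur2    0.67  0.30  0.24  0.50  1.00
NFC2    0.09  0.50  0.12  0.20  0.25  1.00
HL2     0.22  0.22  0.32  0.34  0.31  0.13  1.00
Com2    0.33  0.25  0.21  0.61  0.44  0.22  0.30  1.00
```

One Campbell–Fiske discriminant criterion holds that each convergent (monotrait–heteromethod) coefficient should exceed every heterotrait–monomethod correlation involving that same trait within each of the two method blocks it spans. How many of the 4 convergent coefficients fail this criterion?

Checking each validity diagonal entry against its comparison values:
Bur (methods 1·2): 0.67 vs {0.17, 0.25, 0.17, 0.31, 0.36, 0.44} → pass.
NFC (methods 1·2): 0.50 vs {0.17, 0.25, 0.27, 0.13, 0.36, 0.22} → pass.
HL (methods 1·2): 0.32 vs {0.17, 0.31, 0.27, 0.13, 0.33, 0.30} → fail.
Com (methods 1·2): 0.61 vs {0.36, 0.44, 0.36, 0.22, 0.33, 0.30} → pass.
1 of 4 fail.

1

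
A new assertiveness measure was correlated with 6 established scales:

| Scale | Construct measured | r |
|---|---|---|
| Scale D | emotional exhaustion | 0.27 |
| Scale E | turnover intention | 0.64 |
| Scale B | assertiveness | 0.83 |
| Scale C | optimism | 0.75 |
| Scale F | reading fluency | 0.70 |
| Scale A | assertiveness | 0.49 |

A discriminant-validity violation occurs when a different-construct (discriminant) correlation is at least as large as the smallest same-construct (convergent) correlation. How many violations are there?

3

Convergent (same construct = assertiveness): Scale B, Scale A.
Smallest convergent = 0.49. Discriminant values: 0.27, 0.64, 0.75, 0.70; count ≥ 0.49 → 3.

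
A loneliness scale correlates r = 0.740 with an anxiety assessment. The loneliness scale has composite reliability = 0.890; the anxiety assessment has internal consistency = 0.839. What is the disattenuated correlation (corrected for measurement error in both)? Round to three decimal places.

r_true = r_obs / √(r_xx · r_yy) = 0.740 / √(0.890 × 0.839) = 0.740 / √0.746710 = 0.740 / 0.8641 ≈ 0.856.

0.856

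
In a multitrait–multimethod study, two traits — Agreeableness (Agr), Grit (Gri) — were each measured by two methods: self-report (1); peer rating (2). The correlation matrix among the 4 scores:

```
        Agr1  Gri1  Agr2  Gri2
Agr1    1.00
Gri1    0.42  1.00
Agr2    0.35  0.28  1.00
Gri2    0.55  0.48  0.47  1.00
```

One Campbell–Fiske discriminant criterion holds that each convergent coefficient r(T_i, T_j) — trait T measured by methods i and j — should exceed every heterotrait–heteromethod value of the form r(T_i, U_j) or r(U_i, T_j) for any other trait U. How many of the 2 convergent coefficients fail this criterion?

2

Convergent coefficients and their comparison sets:
Agr (methods 1·2): 0.35 vs {0.55, 0.28} → fail.
Gri (methods 1·2): 0.48 vs {0.28, 0.55} → fail.
2 of 2 fail.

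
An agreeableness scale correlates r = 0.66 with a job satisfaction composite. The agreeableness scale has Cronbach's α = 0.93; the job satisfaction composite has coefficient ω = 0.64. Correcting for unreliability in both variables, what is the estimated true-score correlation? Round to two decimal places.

r_true = r_obs / √(r_xx · r_yy) = 0.66 / √(0.93 × 0.64) = 0.66 / √0.5952 = 0.66 / 0.7715 ≈ 0.86.

0.86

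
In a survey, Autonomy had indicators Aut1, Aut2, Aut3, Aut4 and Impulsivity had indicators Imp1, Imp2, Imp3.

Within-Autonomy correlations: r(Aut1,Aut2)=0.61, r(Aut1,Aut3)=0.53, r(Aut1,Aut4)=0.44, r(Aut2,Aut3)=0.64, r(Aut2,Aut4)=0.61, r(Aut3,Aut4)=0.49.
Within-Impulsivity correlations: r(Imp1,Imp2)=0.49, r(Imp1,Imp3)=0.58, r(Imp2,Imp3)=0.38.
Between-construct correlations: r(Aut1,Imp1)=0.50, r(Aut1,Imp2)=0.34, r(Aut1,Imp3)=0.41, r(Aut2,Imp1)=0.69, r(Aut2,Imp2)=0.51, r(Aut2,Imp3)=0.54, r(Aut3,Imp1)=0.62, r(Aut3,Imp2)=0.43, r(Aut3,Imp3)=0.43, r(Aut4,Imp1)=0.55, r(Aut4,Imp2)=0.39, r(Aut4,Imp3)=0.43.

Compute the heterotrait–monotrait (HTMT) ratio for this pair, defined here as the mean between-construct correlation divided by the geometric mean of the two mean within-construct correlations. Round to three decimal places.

Between-construct mean = 5.84/12 = 0.4867.
Mean within-Aut = 3.32/6 = 0.5533; mean within-Imp = 1.45/3 = 0.4833.
Geometric mean = √(0.5533 × 0.4833) = 0.5171.
HTMT = 0.4867 / 0.5171 = 0.941.

0.941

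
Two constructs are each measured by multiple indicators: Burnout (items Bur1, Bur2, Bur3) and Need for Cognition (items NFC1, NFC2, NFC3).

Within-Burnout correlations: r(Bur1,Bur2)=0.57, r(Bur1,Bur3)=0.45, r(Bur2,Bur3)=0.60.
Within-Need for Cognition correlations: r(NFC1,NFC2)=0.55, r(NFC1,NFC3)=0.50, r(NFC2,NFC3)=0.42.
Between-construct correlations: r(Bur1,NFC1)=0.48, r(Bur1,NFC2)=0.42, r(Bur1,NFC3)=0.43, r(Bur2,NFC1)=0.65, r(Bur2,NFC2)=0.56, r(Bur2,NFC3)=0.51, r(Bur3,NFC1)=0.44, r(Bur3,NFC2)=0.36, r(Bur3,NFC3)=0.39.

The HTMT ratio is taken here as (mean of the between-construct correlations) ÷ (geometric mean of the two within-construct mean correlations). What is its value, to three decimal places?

0.916

Between-construct mean = 4.24/9 = 0.4711.
Mean within-Bur = 1.62/3 = 0.5400; mean within-NFC = 1.47/3 = 0.4900.
Geometric mean = √(0.5400 × 0.4900) = 0.5144.
HTMT = 0.4711 / 0.5144 = 0.916.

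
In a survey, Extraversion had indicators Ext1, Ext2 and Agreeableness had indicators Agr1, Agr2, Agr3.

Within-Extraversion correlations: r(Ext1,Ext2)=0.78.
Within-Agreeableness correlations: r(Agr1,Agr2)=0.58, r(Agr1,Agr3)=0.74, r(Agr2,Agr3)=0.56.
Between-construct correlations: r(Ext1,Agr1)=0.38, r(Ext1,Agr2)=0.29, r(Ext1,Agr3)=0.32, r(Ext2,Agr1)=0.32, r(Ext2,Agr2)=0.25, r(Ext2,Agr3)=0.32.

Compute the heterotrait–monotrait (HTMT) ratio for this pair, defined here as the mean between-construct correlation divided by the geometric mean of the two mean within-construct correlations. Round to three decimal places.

Between-construct mean = 1.88/6 = 0.3133.
Mean within-Ext = 0.78/1 = 0.7800; mean within-Agr = 1.88/3 = 0.6267.
Geometric mean = √(0.7800 × 0.6267) = 0.6992.
HTMT = 0.3133 / 0.6992 = 0.448.

0.448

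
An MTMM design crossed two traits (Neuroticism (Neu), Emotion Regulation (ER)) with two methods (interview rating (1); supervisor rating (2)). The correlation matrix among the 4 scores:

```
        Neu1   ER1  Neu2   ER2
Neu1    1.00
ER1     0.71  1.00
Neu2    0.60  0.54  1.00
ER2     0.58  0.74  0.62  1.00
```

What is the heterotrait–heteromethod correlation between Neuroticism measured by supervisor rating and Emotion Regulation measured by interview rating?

0.54

Different traits and methods: r(Neu2, ER1) = 0.54.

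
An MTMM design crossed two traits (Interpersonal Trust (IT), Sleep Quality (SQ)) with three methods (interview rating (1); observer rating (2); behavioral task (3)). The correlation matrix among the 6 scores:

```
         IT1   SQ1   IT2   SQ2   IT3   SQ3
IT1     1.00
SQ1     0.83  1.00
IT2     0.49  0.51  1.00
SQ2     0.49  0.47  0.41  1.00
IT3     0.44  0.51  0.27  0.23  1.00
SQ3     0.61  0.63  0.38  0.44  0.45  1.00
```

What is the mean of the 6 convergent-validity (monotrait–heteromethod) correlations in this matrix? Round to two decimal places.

0.46

Convergent values: 0.49, 0.44, 0.27, 0.47, 0.63, 0.44; mean = 2.74/6 = 0.46.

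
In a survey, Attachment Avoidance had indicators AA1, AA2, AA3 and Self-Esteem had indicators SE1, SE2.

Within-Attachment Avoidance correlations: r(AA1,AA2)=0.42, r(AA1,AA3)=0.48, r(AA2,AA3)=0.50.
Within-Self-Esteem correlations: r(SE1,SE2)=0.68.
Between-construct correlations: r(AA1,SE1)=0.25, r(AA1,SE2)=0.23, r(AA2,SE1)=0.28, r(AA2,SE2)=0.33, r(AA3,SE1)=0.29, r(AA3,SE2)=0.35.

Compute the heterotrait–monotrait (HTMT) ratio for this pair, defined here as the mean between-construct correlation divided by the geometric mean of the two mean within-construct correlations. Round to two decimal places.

0.51

Mean between = 1.73/6 = 0.2883.
Mean within-AA = 1.40/3 = 0.4667; mean within-SE = 0.68/1 = 0.6800.
Geometric mean = √(0.4667 × 0.6800) = 0.5633.
HTMT = 0.2883 / 0.5633 = 0.51.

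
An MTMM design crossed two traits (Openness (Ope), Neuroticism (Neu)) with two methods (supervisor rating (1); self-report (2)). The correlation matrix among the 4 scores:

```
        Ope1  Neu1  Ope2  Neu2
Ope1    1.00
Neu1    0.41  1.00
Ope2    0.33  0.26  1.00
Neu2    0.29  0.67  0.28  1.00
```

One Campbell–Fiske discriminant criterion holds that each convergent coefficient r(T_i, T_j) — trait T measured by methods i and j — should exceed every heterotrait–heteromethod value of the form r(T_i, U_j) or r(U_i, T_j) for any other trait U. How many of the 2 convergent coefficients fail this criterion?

Checking each validity diagonal entry against its comparison values:
Ope (methods 1·2): 0.33 vs {0.29, 0.26} → pass.
Neu (methods 1·2): 0.67 vs {0.26, 0.29} → pass.
0 of 2 fail.

0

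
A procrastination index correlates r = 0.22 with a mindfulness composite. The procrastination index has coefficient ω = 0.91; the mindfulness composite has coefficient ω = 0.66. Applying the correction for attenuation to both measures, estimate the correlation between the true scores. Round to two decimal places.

r_true = r_obs / √(r_xx · r_yy) = 0.22 / √(0.91 × 0.66) = 0.22 / √0.6006 = 0.22 / 0.7750 ≈ 0.28.

0.28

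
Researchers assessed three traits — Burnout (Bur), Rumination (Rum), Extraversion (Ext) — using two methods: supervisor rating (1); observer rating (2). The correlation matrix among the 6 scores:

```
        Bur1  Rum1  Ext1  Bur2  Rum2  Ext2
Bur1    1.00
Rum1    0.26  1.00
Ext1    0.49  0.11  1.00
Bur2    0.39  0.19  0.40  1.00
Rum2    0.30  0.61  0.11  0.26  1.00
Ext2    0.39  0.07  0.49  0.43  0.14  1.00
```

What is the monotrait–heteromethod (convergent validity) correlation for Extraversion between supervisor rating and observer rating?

Same trait (Ext), different methods: r(Ext1, Ext2) = 0.49.

0.49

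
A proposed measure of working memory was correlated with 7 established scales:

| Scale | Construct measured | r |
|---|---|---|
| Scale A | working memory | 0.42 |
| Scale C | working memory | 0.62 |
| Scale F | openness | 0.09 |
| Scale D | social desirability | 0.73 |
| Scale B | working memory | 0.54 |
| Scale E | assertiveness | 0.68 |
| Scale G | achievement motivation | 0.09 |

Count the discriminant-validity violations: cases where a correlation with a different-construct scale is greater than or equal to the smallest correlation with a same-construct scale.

2

Convergent (same construct = working memory): Scale A, Scale C, Scale B.
Smallest convergent = 0.42. Discriminant values: 0.09, 0.73, 0.68, 0.09; count ≥ 0.42 → 2.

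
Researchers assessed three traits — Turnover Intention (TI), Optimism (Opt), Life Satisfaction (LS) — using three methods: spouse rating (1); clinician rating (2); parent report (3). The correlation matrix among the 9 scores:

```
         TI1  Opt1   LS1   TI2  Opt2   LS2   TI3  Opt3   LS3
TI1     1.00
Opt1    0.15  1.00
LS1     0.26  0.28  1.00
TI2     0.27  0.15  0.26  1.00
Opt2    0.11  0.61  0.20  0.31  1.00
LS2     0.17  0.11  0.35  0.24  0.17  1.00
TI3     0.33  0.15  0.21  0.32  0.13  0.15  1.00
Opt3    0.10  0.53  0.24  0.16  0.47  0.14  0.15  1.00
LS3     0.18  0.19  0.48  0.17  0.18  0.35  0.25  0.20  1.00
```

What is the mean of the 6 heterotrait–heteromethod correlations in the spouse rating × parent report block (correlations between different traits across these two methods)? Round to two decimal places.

HTHM values (method 1 × method 3): 0.10, 0.18, 0.15, 0.19, 0.21, 0.24; mean = 1.07/6 = 0.18.

0.18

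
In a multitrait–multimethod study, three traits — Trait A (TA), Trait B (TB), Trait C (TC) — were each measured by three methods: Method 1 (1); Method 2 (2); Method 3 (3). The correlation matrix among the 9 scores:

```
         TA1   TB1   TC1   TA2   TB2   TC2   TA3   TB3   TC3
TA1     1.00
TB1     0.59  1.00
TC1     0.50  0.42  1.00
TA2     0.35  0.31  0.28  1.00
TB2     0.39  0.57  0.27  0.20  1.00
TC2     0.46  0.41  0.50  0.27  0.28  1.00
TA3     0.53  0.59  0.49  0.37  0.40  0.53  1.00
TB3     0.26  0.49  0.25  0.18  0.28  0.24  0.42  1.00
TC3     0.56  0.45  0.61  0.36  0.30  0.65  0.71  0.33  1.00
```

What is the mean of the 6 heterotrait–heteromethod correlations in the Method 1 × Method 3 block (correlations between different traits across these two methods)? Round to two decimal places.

0.43

HTHM values (method 1 × method 3): 0.26, 0.56, 0.59, 0.45, 0.49, 0.25; mean = 2.60/6 = 0.43.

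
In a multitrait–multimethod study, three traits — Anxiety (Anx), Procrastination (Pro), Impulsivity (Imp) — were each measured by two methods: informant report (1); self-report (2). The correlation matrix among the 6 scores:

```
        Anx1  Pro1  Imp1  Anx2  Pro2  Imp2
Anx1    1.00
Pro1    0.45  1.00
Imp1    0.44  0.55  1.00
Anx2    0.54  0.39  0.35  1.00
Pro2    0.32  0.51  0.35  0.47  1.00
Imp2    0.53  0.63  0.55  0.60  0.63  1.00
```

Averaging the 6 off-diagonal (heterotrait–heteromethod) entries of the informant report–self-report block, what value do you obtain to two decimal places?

HTHM values (method 1 × method 2): 0.32, 0.53, 0.39, 0.63, 0.35, 0.35; mean = 2.57/6 = 0.43.

0.43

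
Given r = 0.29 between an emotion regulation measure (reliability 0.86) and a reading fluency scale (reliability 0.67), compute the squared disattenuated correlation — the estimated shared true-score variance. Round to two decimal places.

0.15

Disattenuated r = 0.29 / √(0.86 × 0.67) = 0.29 / 0.7591 = 0.3820.
Shared true-score variance = 0.3820² = 0.1459 ≈ 0.15.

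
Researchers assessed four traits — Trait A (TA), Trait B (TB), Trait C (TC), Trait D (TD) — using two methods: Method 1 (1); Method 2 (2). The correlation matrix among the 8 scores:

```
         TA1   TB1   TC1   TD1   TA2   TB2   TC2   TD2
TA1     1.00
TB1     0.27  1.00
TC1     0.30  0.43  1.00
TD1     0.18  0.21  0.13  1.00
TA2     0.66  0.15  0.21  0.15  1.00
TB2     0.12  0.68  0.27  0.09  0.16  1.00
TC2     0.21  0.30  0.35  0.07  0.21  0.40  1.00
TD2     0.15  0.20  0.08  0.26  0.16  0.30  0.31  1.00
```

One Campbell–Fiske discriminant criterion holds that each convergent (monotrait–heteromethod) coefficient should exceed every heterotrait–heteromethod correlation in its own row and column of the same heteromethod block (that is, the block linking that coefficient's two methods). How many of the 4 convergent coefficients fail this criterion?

0

Checking each validity diagonal entry against its comparison values:
TA (methods 1·2): 0.66 vs {0.12, 0.15, 0.21, 0.21, 0.15, 0.15} → pass.
TB (methods 1·2): 0.68 vs {0.15, 0.12, 0.30, 0.27, 0.20, 0.09} → pass.
TC (methods 1·2): 0.35 vs {0.21, 0.21, 0.27, 0.30, 0.08, 0.07} → pass.
TD (methods 1·2): 0.26 vs {0.15, 0.15, 0.09, 0.20, 0.07, 0.08} → pass.
0 of 4 fail.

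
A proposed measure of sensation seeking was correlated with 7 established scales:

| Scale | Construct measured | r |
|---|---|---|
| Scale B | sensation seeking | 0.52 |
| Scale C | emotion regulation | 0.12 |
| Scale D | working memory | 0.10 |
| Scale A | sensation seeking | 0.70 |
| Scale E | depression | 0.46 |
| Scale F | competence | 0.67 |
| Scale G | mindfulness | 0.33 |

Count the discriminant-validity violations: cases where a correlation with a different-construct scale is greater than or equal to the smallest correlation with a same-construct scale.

1

Convergent (same construct = sensation seeking): Scale B, Scale A.
Smallest convergent = 0.52. Discriminant values: 0.12, 0.10, 0.46, 0.67, 0.33; count ≥ 0.52 → 1.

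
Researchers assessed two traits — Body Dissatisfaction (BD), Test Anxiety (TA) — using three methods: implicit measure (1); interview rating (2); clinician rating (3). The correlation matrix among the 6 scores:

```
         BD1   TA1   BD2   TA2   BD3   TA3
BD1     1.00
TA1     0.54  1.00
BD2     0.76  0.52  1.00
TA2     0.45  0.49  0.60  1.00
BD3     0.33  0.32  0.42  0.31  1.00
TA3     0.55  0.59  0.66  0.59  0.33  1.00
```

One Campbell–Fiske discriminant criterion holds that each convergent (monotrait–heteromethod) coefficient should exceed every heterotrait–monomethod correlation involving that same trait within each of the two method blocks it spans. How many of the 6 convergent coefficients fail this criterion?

Each convergent coefficient versus the relevant comparison correlations:
BD (methods 1·2): 0.76 vs {0.54, 0.60} → pass.
BD (methods 1·3): 0.33 vs {0.54, 0.33} → fail.
BD (methods 2·3): 0.42 vs {0.60, 0.33} → fail.
TA (methods 1·2): 0.49 vs {0.54, 0.60} → fail.
TA (methods 1·3): 0.59 vs {0.54, 0.33} → pass.
TA (methods 2·3): 0.59 vs {0.60, 0.33} → fail.
4 of 6 fail.

4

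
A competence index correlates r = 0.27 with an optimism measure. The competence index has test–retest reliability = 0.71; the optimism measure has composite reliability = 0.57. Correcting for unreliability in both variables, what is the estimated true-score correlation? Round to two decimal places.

r_true = r_obs / √(r_xx · r_yy) = 0.27 / √(0.71 × 0.57) = 0.27 / √0.4047 = 0.27 / 0.6362 ≈ 0.42.

0.42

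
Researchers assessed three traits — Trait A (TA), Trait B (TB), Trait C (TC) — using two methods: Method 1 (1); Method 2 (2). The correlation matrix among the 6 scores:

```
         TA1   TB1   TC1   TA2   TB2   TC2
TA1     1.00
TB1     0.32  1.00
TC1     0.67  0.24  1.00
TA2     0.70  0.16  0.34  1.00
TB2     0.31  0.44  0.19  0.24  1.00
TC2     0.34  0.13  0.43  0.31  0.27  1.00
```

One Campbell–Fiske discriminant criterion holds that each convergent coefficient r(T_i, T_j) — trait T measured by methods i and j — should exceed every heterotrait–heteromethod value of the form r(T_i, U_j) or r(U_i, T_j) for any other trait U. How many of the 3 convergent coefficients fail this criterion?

Each convergent coefficient versus the relevant comparison correlations:
TA (methods 1·2): 0.70 vs {0.31, 0.16, 0.34, 0.34} → pass.
TB (methods 1·2): 0.44 vs {0.16, 0.31, 0.13, 0.19} → pass.
TC (methods 1·2): 0.43 vs {0.34, 0.34, 0.19, 0.13} → pass.
0 of 3 fail.

0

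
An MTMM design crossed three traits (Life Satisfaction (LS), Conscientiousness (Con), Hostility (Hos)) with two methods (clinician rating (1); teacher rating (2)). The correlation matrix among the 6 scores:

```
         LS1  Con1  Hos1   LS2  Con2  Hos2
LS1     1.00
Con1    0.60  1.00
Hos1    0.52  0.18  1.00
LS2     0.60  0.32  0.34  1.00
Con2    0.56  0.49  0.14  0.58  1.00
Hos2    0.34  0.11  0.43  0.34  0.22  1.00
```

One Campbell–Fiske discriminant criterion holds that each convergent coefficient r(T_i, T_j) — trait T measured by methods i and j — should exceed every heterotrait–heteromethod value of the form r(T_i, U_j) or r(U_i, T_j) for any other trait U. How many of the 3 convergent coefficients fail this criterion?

1

Each convergent coefficient versus the relevant comparison correlations:
LS (methods 1·2): 0.60 vs {0.56, 0.32, 0.34, 0.34} → pass.
Con (methods 1·2): 0.49 vs {0.32, 0.56, 0.11, 0.14} → fail.
Hos (methods 1·2): 0.43 vs {0.34, 0.34, 0.14, 0.11} → pass.
1 of 3 fail.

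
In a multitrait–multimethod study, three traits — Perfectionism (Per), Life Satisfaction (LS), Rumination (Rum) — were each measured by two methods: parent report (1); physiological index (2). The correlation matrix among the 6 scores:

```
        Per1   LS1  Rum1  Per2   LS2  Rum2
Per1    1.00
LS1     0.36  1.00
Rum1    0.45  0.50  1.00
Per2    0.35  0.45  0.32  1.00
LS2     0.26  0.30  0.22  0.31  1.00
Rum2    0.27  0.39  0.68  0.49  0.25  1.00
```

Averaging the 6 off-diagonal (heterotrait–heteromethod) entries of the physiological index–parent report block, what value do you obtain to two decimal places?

0.32

HTHM values (method 2 × method 1): 0.45, 0.32, 0.26, 0.22, 0.27, 0.39; mean = 1.91/6 = 0.32.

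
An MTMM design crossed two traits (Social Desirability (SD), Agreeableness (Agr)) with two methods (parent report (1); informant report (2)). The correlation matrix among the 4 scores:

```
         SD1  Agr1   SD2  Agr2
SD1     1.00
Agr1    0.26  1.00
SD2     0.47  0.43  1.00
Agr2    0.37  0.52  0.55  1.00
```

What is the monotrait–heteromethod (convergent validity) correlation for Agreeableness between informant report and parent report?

Same trait (Agr), different methods: r(Agr2, Agr1) = 0.52.

0.52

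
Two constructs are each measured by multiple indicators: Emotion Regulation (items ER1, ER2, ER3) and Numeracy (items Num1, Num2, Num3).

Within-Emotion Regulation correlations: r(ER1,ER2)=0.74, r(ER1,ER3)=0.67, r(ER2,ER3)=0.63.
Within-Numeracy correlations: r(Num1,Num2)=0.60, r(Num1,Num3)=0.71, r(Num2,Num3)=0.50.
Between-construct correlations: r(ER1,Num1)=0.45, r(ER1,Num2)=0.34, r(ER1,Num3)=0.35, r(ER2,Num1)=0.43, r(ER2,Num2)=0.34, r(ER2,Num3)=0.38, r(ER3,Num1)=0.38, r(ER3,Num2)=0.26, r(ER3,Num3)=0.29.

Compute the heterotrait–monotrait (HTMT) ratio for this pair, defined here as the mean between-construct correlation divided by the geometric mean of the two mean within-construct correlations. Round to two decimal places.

Between-construct mean = 3.22/9 = 0.3578.
Mean within-ER = 2.04/3 = 0.6800; mean within-Num = 1.81/3 = 0.6033.
Geometric mean = √(0.6800 × 0.6033) = 0.6405.
HTMT = 0.3578 / 0.6405 = 0.56.

0.56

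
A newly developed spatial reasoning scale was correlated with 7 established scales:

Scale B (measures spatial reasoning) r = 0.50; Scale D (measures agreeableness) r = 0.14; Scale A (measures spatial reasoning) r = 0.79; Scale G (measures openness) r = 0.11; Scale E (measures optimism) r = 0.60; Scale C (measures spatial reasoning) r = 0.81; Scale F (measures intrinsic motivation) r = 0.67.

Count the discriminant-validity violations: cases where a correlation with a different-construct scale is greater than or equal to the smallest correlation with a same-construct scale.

Convergent (same construct = spatial reasoning): Scale B, Scale A, Scale C.
Smallest convergent = 0.50. Discriminant values: 0.14, 0.11, 0.60, 0.67; count ≥ 0.50 → 2.

2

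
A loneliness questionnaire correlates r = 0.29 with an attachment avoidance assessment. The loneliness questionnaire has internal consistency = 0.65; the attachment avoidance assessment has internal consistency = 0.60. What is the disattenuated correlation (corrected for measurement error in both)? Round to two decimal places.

0.46

r_true = r_obs / √(r_xx · r_yy) = 0.29 / √(0.65 × 0.60) = 0.29 / √0.3900 = 0.29 / 0.6245 ≈ 0.46.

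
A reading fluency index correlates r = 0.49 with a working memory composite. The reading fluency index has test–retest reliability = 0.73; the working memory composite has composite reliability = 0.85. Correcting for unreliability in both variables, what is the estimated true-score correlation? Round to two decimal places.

r_true = r_obs / √(r_xx · r_yy) = 0.49 / √(0.73 × 0.85) = 0.49 / √0.6205 = 0.49 / 0.7877 ≈ 0.62.

0.62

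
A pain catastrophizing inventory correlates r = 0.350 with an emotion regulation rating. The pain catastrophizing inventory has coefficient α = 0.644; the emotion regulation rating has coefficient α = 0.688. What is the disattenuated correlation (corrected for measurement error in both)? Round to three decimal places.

0.526

r_true = r_obs / √(r_xx · r_yy) = 0.350 / √(0.644 × 0.688) = 0.350 / √0.443072 = 0.350 / 0.6656 ≈ 0.526.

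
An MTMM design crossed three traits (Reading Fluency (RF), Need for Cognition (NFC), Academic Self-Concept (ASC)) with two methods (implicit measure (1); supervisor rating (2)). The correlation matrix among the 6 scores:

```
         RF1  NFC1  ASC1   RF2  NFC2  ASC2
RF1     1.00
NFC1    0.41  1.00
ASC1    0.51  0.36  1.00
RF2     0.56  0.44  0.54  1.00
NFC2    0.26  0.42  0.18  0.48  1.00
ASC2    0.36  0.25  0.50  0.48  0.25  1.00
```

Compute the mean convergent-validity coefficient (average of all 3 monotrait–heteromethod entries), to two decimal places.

Convergent values: 0.56, 0.42, 0.50; mean = 1.48/3 = 0.49.

0.49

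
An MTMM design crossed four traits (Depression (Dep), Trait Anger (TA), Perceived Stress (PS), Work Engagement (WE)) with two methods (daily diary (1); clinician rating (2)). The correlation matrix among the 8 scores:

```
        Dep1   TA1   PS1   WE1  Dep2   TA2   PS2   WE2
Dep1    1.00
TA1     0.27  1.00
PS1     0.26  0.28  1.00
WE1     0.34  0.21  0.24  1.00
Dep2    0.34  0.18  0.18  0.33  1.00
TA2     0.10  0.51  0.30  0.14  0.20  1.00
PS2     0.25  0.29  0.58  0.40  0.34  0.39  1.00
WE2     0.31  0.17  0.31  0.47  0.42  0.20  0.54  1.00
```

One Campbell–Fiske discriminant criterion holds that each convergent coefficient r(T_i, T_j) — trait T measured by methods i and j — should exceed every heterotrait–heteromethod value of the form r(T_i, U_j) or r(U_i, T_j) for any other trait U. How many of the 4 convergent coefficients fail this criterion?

Convergent coefficients and their comparison sets:
Dep (methods 1·2): 0.34 vs {0.10, 0.18, 0.25, 0.18, 0.31, 0.33} → pass.
TA (methods 1·2): 0.51 vs {0.18, 0.10, 0.29, 0.30, 0.17, 0.14} → pass.
PS (methods 1·2): 0.58 vs {0.18, 0.25, 0.30, 0.29, 0.31, 0.40} → pass.
WE (methods 1·2): 0.47 vs {0.33, 0.31, 0.14, 0.17, 0.40, 0.31} → pass.
0 of 4 fail.

0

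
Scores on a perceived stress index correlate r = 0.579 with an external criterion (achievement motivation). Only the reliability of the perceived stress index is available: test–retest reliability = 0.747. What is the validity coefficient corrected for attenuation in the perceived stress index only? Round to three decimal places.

Single correction: r_c = r_obs / √r_xx = 0.579 / √0.747 = 0.579 / 0.8643 ≈ 0.670.

0.670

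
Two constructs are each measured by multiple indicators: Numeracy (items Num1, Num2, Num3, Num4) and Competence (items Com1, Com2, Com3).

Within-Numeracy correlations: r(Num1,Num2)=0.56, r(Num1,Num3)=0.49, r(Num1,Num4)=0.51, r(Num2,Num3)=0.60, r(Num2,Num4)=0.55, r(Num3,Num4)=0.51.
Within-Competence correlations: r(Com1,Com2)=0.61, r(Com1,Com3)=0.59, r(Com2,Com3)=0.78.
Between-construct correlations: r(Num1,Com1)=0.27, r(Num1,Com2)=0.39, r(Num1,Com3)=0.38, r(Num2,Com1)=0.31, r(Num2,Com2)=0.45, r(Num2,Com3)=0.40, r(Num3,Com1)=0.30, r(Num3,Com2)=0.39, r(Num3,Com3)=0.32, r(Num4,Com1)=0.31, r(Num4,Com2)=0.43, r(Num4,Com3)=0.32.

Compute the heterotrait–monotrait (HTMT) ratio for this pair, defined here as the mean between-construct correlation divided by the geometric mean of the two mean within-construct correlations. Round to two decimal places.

0.60

Mean heterotrait r = 4.27/12 = 0.3558.
Mean within-Num = 3.22/6 = 0.5367; mean within-Com = 1.98/3 = 0.6600.
Geometric mean = √(0.5367 × 0.6600) = 0.5952.
HTMT = 0.3558 / 0.5952 = 0.60.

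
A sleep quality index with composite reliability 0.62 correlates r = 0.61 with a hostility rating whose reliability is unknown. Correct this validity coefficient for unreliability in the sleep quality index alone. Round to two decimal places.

Single correction: r_c = r_obs / √r_xx = 0.61 / √0.62 = 0.61 / 0.7874 ≈ 0.77.

0.77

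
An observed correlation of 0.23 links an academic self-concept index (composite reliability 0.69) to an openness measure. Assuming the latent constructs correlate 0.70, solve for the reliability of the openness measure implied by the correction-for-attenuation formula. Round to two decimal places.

0.16

r_true = r_obs / √(r_xx · r_yy) ⇒ 0.70 = 0.23 / √(0.69 · r_yy).
√(0.69 · r_yy) = 0.23 / 0.70 = 0.3286; 0.69 · r_yy = 0.1080; r_yy = 0.1080 / 0.69 ≈ 0.16.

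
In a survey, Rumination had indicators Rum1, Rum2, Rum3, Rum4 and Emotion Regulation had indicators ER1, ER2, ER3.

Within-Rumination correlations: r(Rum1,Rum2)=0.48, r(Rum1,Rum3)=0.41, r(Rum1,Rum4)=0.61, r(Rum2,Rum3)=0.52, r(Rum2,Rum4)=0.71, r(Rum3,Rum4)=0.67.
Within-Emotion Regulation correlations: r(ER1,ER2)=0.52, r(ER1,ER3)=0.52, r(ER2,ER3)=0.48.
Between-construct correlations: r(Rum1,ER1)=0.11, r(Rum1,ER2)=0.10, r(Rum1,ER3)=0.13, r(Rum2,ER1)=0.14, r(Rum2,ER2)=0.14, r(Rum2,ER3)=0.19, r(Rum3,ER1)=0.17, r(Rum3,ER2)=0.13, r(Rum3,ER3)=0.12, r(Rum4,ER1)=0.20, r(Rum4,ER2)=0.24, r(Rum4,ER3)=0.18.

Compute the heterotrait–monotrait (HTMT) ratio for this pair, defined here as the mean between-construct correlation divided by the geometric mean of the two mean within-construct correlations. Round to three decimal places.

0.288

Between-construct mean = 1.85/12 = 0.1542.
Mean within-Rum = 3.40/6 = 0.5667; mean within-ER = 1.52/3 = 0.5067.
Geometric mean = √(0.5667 × 0.5067) = 0.5359.
HTMT = 0.1542 / 0.5359 = 0.288.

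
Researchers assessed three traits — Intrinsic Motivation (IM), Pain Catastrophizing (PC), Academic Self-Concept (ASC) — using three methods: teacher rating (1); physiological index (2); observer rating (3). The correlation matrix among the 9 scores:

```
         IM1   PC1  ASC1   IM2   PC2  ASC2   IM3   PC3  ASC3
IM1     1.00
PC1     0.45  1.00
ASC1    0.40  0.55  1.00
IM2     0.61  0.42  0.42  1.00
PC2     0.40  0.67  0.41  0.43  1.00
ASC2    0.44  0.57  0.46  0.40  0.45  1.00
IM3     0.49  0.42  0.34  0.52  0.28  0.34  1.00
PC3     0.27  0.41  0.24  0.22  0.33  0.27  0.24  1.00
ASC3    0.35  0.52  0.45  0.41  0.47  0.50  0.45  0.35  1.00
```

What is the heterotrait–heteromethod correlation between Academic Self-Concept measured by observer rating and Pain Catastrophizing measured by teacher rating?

Different traits and methods: r(ASC3, PC1) = 0.52.

0.52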